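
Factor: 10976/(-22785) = -1 * 2^5 * 3^(-1) * 5^(-1) * 7^1 * 31^(-1) = -224/465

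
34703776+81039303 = 115743079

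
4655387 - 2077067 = 2578320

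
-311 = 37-348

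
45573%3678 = 1437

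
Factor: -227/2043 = -1 * 3^ (-2) = -1/9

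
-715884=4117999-4833883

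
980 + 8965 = 9945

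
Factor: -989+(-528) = -1 * 37^1 * 41^1 = -1517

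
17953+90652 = 108605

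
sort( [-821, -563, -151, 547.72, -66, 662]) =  [-821, -563, -151, -66, 547.72, 662]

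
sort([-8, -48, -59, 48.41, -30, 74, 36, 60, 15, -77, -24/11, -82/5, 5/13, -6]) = [-77, -59, -48, -30, -82/5, -8, -6, -24/11, 5/13, 15, 36, 48.41, 60, 74]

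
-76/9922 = -38/4961≈-0.00766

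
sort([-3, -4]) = [-4, -3]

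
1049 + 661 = 1710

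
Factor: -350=-1*2^1*5^2*7^1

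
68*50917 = 3462356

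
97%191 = 97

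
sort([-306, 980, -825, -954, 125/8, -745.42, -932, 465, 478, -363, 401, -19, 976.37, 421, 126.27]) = [-954, -932, -825, -745.42, -363, -306, -19, 125/8, 126.27, 401, 421, 465, 478, 976.37, 980]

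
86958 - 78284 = 8674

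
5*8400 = 42000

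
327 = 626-299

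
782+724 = 1506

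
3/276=1/92 ≈ 0.0109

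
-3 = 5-8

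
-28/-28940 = 7/7235 ≈ 0.000968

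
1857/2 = 928 + 1/2 = 928.50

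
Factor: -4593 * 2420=-1 * 2^2 * 3^1 * 5^1 * 11^2 * 1531^1=-11115060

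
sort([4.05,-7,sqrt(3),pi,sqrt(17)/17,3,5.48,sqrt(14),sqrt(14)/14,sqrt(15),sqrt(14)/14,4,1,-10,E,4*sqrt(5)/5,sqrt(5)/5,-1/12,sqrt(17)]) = [-10,-7,-1/12,sqrt(17)/17,sqrt(14)/14,sqrt(14)/14,sqrt(5)/5,1,sqrt(3),4*sqrt(5)/5,E,3,pi,sqrt(14),sqrt(15),4,4.05,sqrt(17),5.48]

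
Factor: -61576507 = -1*61576507^1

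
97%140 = 97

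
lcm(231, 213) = 16401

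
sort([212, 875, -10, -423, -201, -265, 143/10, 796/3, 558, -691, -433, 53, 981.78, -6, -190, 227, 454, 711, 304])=[-691, -433, -423, -265, -201, -190, -10, -6, 143/10, 53, 212, 227, 796/3, 304, 454, 558, 711, 875, 981.78]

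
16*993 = 15888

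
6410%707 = 47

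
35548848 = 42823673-7274825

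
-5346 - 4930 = -10276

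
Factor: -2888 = -1*2^3*19^2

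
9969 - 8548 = 1421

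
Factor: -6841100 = -1 * 2^2 * 5^2 * 7^1 * 29^1 * 337^1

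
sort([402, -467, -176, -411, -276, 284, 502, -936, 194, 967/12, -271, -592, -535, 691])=[-936, -592, -535, -467, -411, -276, -271, -176, 967/12, 194, 284, 402, 502, 691]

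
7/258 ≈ 0.0271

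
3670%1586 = 498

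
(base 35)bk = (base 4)12111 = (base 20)105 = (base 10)405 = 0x195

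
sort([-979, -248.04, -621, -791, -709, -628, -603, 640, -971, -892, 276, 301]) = [-979, -971, -892, -791, -709, -628, -621, -603, -248.04, 276, 301, 640]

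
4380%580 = 320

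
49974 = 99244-49270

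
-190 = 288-478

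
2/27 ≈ 0.0741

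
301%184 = 117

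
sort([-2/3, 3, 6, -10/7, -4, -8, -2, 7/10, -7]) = [-8, -7, -4, -2, -10/7, -2/3, 7/10, 3, 6]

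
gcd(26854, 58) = 58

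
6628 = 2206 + 4422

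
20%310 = 20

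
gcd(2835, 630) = 315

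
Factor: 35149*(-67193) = -1*7^1*29^1*331^1*35149^1 = -2361766757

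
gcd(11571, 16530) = 1653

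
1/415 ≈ 0.00241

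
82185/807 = 27395/269 ≈ 101.84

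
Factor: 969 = 3^1 * 17^1 * 19^1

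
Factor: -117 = -1*3^2*13^1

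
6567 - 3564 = 3003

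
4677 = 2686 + 1991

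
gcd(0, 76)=76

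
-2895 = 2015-4910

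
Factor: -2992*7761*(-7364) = 2^6*3^1*7^1*11^1*13^1*17^1*199^1*263^1 = 170998795968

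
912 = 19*48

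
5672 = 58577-52905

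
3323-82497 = -79174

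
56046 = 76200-20154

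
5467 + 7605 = 13072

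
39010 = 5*7802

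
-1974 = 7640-9614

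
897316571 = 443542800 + 453773771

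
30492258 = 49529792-19037534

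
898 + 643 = 1541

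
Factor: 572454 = 2^1*3^3*10601^1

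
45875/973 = 47 + 144/973 ≈ 47.15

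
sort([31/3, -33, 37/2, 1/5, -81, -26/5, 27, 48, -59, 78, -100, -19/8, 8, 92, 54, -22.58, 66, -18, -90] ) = [-100, -90, -81, -59, -33, -22.58, -18, -26/5, -19/8, 1/5, 8, 31/3, 37/2, 27, 48, 54, 66, 78, 92] 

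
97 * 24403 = 2367091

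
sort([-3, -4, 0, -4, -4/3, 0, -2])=[-4, -4, -3, -2, -4/3, 0, 0]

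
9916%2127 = 1408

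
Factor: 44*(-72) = -1*2^5*3^2*11^1 = -3168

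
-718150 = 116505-834655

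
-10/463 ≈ -0.0216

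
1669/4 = 417+1/4 = 417.25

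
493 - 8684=-8191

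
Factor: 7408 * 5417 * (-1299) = -1 * 2^4 * 3^1 * 433^1 * 463^1 * 5417^1 = -52127747664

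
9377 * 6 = 56262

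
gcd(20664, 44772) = 3444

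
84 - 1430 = -1346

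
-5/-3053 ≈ 0.00164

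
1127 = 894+233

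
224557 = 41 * 5477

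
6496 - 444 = 6052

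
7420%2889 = 1642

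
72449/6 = 12074 + 5/6 ≈ 12074.83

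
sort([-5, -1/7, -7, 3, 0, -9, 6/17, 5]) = [-9, -7, -5, -1/7, 0, 6/17, 3, 5]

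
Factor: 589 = 19^1*31^1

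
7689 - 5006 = 2683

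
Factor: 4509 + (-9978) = -1 * 3^1 * 1823^1 = -5469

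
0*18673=0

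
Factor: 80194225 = 5^2*3207769^1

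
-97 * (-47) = 4559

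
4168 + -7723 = -3555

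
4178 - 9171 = -4993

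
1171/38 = 30 + 31/38 ≈ 30.82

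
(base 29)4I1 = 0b111100101111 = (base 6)25555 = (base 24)6HN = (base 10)3887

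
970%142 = 118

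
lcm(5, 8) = 40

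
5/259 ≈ 0.0193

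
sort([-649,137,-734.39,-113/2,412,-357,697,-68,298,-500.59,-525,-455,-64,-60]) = [-734.39,-649,-525,-500.59,-455,-357,-68,-64,-60,-113/2,137,298,412,697]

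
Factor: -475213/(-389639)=31^(-1)*223^1*2131^1*12569^(-1)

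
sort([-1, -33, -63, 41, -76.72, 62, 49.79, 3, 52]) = [-76.72, -63, -33, -1, 3, 41, 49.79, 52, 62]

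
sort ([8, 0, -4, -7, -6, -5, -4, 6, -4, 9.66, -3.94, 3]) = [-7, -6, -5, -4, -4, -4, -3.94, 0, 3, 6, 8, 9.66]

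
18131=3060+15071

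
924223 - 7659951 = -6735728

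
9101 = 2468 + 6633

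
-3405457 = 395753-3801210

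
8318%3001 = 2316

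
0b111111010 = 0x1fa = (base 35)eg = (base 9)622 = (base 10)506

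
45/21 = 15/7 ≈ 2.14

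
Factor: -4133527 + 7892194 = 3^1*11^1*113899^1 = 3758667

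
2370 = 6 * 395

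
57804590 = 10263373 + 47541217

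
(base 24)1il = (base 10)1029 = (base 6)4433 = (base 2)10000000101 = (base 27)1b3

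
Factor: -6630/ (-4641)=2^1*5^1*7^ (-1)=10/7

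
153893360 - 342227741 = -188334381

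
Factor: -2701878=-1*2^1*3^1*17^1*26489^1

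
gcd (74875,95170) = 5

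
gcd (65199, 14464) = 1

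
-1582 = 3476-5058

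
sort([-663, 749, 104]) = [-663, 104, 749]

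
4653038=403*11546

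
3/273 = 1/91≈0.0110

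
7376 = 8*922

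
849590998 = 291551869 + 558039129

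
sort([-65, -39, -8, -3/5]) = [-65, -39, -8, -3/5]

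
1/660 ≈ 0.00152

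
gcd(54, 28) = 2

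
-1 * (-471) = 471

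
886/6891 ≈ 0.129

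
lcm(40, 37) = 1480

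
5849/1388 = 4 + 297/1388≈4.21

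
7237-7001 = 236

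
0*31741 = 0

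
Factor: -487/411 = -1*3^(-1)*137^(-1)*487^1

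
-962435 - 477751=-1440186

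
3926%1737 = 452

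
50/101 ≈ 0.495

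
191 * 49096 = 9377336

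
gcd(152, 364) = 4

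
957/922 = 1 + 35/922 ≈ 1.04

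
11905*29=345245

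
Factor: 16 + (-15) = 1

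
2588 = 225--2363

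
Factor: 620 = 2^2*5^1*31^1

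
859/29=29 + 18/29 ≈ 29.62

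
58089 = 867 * 67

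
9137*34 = 310658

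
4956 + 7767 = 12723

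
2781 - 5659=-2878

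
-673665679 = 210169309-883834988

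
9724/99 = 98 + 2/9 ≈ 98.22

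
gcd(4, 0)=4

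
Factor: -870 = -1 * 2^1 * 3^1 * 5^1 * 29^1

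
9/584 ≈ 0.0154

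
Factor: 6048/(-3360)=-1*3^2*5^(-1)=-9/5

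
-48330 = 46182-94512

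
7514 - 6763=751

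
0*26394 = 0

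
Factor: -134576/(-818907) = 2^4 * 3^(-1) * 13^1 * 17^(-1) * 647^1 * 16057^(-1)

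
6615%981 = 729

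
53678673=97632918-43954245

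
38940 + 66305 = 105245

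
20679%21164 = 20679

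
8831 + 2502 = 11333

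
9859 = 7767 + 2092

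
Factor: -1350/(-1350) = 1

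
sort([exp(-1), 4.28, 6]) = [exp(-1), 4.28, 6]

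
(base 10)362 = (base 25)ec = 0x16a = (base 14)1bc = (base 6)1402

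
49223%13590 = 8453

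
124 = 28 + 96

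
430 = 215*2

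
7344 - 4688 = 2656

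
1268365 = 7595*167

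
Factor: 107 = 107^1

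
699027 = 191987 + 507040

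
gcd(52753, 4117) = 1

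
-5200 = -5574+374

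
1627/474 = 3 + 205/474 ≈ 3.43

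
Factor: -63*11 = -1*3^2*7^1*11^1 = -693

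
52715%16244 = 3983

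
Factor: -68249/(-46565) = 5^(-1) * 67^(-1) * 491^1 = 491/335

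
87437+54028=141465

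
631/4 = 157+3/4 = 157.75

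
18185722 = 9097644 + 9088078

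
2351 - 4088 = -1737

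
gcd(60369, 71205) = 3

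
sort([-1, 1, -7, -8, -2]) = [-8, -7, -2, -1, 1]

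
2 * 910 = 1820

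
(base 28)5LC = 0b1000110101000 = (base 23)8CC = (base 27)65B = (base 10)4520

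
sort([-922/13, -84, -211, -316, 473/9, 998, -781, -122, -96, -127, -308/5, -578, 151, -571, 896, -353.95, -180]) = [-781, -578, -571, -353.95, -316, -211, -180, -127, -122, -96, -84, -922/13, -308/5, 473/9, 151, 896, 998]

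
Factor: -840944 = -1 * 2^4 * 13^2 * 311^1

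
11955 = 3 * 3985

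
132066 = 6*22011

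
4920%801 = 114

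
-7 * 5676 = -39732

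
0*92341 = 0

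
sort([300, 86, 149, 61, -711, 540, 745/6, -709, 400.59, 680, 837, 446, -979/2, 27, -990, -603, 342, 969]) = [-990, -711, -709, -603, -979/2, 27, 61, 86, 745/6, 149, 300, 342, 400.59, 446, 540, 680, 837, 969]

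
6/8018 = 3/4009 ≈ 0.000748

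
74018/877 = 84 + 350/877≈84.40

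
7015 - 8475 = -1460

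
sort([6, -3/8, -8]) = [-8, -3/8, 6]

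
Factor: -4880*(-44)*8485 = 2^6*5^2*11^1*61^1*1697^1 = 1821899200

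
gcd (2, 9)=1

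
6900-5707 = 1193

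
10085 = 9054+1031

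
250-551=-301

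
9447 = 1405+8042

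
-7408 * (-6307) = 46722256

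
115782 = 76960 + 38822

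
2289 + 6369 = 8658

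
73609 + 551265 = 624874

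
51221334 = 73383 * 698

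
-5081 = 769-5850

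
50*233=11650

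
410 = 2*205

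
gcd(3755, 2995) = 5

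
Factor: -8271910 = -1*2^1*5^1*43^1*19237^1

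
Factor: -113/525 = -1 * 3^(-1) * 5^(-2) * 7^(-1) * 113^1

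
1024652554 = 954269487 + 70383067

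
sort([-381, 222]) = [-381, 222]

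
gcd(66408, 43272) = 24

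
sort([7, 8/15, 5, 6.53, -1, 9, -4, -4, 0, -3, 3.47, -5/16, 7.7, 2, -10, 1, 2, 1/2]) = [-10, -4, -4, -3, -1, -5/16, 0, 1/2, 8/15, 1, 2, 2, 3.47, 5, 6.53, 7, 7.7, 9]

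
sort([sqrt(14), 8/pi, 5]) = [8/pi, sqrt(14), 5]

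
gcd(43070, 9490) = 730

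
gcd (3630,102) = 6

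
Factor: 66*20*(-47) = -1*2^3*3^1*5^1*11^1*47^1 = -62040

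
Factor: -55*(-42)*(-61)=-1*2^1*3^1*5^1*7^1*11^1*61^1=-140910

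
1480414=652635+827779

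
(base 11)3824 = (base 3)20211201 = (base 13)2368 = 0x137b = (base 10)4987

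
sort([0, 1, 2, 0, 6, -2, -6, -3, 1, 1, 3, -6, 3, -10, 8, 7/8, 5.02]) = [-10, -6, -6, -3, -2, 0, 0, 7/8, 1, 1, 1, 2, 3, 3, 5.02, 6, 8]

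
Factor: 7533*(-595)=-1*3^5*5^1*7^1*17^1*31^1=-4482135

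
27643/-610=-45 - 193/610 ≈ -45.32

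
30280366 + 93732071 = 124012437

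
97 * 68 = 6596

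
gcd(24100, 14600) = 100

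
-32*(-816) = 26112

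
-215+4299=4084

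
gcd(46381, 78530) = 1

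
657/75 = 8 + 19/25 = 8.76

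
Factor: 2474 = 2^1*1237^1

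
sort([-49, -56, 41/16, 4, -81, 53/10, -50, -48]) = [-81, -56, -50, -49, -48, 41/16, 4, 53/10]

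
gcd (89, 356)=89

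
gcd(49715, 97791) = 1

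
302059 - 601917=-299858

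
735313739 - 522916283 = 212397456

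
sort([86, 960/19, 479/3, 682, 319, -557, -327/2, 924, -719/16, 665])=[-557, -327/2, -719/16, 960/19, 86, 479/3, 319, 665, 682, 924]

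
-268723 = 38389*(-7)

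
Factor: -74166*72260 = -1*2^3*3^1*5^1*47^1*263^1*3613^1 = -5359235160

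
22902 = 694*33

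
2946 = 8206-5260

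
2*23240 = 46480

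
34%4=2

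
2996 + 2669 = 5665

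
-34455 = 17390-51845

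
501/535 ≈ 0.936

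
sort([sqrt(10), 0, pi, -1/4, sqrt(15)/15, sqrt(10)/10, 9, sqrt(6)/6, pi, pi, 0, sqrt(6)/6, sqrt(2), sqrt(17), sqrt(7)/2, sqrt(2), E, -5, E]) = [-5, -1/4, 0, 0, sqrt(15)/15, sqrt(10)/10, sqrt(6)/6, sqrt(6)/6, sqrt(7)/2, sqrt(2), sqrt(2), E, E, pi, pi, pi, sqrt(10), sqrt(17), 9]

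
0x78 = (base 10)120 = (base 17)71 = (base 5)440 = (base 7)231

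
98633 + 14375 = 113008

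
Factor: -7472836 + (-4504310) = -1*2^1*3^4*17^1*4349^1 = -11977146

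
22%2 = 0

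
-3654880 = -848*4310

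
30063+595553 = 625616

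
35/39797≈0.000879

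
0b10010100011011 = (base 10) 9499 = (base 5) 300444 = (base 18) 1b5d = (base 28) c37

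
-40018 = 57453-97471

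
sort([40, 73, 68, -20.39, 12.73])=[-20.39, 12.73, 40, 68, 73]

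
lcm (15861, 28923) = 491691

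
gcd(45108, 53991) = 63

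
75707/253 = 299 + 60/253 ≈ 299.24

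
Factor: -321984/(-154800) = 2^2 * 5^(-2) * 13^1 = 52/25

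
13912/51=272+40/51 ≈ 272.78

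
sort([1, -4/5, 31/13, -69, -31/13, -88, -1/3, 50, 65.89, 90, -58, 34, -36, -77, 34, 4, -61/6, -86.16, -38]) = [-88, -86.16, -77, -69, -58, -38, -36, -61/6, -31/13, -4/5, -1/3, 1, 31/13, 4, 34, 34, 50, 65.89, 90]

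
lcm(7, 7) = 7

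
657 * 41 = 26937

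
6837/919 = 7 + 404/919 ≈ 7.44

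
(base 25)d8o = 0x209d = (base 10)8349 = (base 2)10000010011101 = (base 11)6300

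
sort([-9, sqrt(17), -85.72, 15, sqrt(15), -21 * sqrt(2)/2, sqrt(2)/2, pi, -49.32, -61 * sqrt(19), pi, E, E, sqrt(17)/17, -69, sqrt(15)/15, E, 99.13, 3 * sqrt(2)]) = [-61 * sqrt(19), -85.72, -69, -49.32, -21 * sqrt(2)/2, -9, sqrt(17)/17, sqrt(15)/15, sqrt(2)/2, E, E, E, pi, pi, sqrt(15), sqrt(17), 3 * sqrt(2), 15, 99.13]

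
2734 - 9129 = -6395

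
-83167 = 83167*(-1)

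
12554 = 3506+9048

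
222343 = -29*(-7667)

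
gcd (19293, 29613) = 3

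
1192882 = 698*1709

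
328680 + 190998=519678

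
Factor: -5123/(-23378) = 2^(-1)*47^1*109^1*11689^(-1)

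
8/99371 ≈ 0.0000805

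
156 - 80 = 76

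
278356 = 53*5252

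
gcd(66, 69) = 3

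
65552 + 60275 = 125827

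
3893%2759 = 1134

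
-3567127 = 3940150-7507277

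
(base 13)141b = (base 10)2897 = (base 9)3868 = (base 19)809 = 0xb51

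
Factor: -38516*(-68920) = 2^5*5^1*1723^1*9629^1 = 2654522720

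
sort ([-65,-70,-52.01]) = [-70,-65,-52.01]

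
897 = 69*13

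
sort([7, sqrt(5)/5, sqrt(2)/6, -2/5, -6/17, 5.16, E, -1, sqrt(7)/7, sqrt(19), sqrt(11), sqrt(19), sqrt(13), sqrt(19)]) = [-1, -2/5, -6/17, sqrt(2)/6, sqrt(7)/7, sqrt(5)/5, E, sqrt(11), sqrt(13), sqrt(19), sqrt(19), sqrt(19), 5.16, 7]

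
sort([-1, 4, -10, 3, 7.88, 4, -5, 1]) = [-10, -5, -1, 1, 3, 4, 4, 7.88]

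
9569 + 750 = 10319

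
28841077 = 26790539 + 2050538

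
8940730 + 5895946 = 14836676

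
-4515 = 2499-7014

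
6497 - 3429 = 3068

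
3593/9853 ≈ 0.365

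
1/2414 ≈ 0.000414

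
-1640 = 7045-8685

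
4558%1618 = 1322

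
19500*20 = 390000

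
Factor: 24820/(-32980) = -1 * 73^1 * 97^(-1) = -73/97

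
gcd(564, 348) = 12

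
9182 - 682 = 8500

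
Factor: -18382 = -1*2^1*7^1*13^1*101^1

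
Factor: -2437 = -1 * 2437^1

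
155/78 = 1 + 77/78 ≈ 1.99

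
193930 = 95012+98918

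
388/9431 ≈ 0.0411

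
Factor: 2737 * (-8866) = -1 * 2^1 * 7^1 * 11^1 * 13^1 * 17^1 * 23^1 * 31^1 = -24266242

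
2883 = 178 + 2705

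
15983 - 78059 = -62076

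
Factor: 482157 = 3^2*13^2*317^1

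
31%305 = 31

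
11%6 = 5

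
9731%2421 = 47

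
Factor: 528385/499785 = 3^(-1)*233^(-1)*739^1 = 739/699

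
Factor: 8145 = 3^2*5^1*181^1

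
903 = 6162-5259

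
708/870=118/145 ≈ 0.814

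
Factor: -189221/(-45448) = 2^(-3) * 13^(-1) * 433^1 = 433/104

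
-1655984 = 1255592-2911576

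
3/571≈0.00525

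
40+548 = 588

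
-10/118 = -5/59 ≈ -0.0847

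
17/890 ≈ 0.0191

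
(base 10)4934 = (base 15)16de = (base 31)545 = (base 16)1346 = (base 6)34502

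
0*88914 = 0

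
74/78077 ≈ 0.000948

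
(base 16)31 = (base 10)49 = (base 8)61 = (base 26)1n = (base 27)1m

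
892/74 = 12 + 2/37 ≈ 12.05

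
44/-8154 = -22/4077 ≈ -0.00540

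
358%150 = 58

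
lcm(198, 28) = 2772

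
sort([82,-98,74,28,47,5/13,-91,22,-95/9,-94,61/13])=[-98,-94,-91,-95/9,5/13,61/13,22,28,47,74,82]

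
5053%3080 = 1973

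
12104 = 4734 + 7370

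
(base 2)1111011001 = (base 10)985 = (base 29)14s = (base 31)10o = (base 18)30d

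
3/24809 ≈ 0.000121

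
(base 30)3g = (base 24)4a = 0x6a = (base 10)106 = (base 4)1222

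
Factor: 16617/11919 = 137^(-1)*191^1 = 191/137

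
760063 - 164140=595923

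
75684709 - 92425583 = -16740874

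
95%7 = 4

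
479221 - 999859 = -520638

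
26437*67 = 1771279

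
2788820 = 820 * 3401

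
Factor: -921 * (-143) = 3^1 * 11^1 * 13^1 * 307^1 = 131703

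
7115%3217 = 681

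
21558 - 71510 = -49952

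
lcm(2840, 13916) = 139160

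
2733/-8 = -341 - 5/8 ≈ -341.63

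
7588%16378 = 7588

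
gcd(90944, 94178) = 98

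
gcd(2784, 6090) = 174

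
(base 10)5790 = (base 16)169e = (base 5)141130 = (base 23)alh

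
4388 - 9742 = -5354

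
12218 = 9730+2488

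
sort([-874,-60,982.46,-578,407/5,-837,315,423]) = [-874,-837,-578,-60,407/5,315,423,982.46]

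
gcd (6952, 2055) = 1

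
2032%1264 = 768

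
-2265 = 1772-4037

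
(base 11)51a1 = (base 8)15347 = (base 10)6887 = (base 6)51515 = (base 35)5lr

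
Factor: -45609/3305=-1 * 3^1 * 5^ (-1) * 23^1=-69/5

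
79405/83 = 956 + 57/83 ≈ 956.69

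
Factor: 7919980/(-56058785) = -1 * 2^2 * 227^(-1) * 461^1 * 859^1 * 49391^(-1) = -1583996/11211757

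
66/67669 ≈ 0.000975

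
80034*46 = 3681564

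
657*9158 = 6016806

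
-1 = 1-2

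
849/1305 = 283/435 ≈ 0.651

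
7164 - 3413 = 3751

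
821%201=17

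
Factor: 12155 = 5^1 * 11^1 * 13^1 * 17^1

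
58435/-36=-1623 - 7/36 ≈ -1623.19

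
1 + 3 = 4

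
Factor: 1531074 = 2^1*3^1*255179^1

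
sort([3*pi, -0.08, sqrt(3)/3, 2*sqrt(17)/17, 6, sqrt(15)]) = [-0.08, 2*sqrt(17)/17, sqrt(3)/3, sqrt(15), 6, 3*pi]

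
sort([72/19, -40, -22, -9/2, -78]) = [-78, -40, -22, -9/2, 72/19]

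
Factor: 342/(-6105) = -1 * 2^1 * 3^1 * 5^(-1) * 11^(-1) * 19^1 * 37^(-1) = -114/2035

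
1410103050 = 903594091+506508959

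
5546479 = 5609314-62835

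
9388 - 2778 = 6610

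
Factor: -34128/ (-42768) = 3^ (-2)*11^ (-1)*79^1 = 79/99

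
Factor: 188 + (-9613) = -1*5^2*13^1*29^1 = -9425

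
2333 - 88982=-86649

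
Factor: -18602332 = -1*2^2*7^1*664369^1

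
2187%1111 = 1076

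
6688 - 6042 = 646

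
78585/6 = 26195/2 = 13097.50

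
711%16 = 7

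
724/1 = 724 = 724.00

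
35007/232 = 150 + 207/232 ≈ 150.89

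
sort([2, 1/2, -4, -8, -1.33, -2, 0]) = [-8, -4, -2, -1.33, 0, 1/2, 2]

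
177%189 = 177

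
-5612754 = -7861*714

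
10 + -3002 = -2992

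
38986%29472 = 9514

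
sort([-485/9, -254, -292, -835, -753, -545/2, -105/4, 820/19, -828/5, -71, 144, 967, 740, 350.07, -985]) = [-985, -835, -753, -292, -545/2, -254, -828/5, -71, -485/9, -105/4, 820/19, 144, 350.07, 740, 967]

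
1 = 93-92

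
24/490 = 12/245 ≈ 0.0490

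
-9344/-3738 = 4672/1869 ≈ 2.50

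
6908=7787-879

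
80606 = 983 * 82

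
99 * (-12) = -1188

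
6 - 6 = 0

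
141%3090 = 141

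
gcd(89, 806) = 1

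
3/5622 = 1/1874 ≈ 0.000534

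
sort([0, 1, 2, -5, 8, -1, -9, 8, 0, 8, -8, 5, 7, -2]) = [-9, -8, -5, -2, -1, 0, 0, 1, 2, 5, 7, 8, 8, 8]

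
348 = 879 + -531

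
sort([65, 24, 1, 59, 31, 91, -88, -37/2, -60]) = [-88, -60, -37/2, 1, 24, 31, 59, 65, 91]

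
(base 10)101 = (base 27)3k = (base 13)7a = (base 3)10202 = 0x65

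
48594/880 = 24297/440 ≈ 55.22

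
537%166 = 39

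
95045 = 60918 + 34127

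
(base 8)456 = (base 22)dg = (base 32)9e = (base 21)e8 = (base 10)302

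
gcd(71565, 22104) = 3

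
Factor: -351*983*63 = -1*3^5*7^1*13^1*983^1 = -21737079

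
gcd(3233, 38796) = 3233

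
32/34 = 16/17 ≈ 0.941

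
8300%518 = 12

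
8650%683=454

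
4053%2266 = 1787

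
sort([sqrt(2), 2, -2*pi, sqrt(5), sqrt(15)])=[-2*pi, sqrt(2), 2, sqrt(5), sqrt(15)]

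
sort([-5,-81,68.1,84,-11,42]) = [-81,-11,-5,42,68.1,84]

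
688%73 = 31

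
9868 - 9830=38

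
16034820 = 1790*8958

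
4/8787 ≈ 0.000455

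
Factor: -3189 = -1*3^1*1063^1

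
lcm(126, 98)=882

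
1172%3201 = 1172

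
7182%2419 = 2344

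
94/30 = 3 + 2/15 ≈ 3.13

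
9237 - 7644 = 1593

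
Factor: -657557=-1*657557^1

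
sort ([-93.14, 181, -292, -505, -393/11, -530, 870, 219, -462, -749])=[-749, -530, -505, -462, -292, -93.14, -393/11, 181, 219, 870]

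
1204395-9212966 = -8008571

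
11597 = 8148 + 3449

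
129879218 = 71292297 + 58586921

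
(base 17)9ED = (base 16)B24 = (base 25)4E2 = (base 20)72C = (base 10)2852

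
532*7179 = 3819228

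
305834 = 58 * 5273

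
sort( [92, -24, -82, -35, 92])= [-82, -35, -24, 92, 92]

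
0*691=0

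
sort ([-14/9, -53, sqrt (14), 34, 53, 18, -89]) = [-89, -53, -14/9, sqrt (14), 18, 34, 53]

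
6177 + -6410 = -233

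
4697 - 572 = 4125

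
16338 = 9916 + 6422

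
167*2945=491815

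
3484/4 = 871 = 871.00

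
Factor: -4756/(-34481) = 2^2 * 29^(-1) = 4/29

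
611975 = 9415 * 65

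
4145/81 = 51 + 14/81 ≈ 51.17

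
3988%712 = 428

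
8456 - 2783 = 5673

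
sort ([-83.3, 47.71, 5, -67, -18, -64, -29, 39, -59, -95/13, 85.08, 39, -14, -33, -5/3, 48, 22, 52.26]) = [-83.3, -67, -64, -59, -33, -29, -18, -14, -95/13, -5/3, 5, 22, 39, 39, 47.71, 48, 52.26, 85.08]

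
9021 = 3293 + 5728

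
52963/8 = 6620 + 3/8 ≈ 6620.38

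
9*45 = 405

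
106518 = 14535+91983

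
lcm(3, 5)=15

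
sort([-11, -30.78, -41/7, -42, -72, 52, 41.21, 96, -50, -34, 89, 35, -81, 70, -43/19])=[-81, -72, -50, -42, -34, -30.78, -11, -41/7, -43/19, 35, 41.21, 52, 70, 89, 96]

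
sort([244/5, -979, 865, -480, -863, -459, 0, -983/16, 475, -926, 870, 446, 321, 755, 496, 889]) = [-979, -926, -863, -480, -459, -983/16, 0, 244/5, 321, 446, 475, 496, 755, 865, 870, 889]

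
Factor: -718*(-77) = 2^1*7^1*11^1*359^1 = 55286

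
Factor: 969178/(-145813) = -1 * 2^1 * 7^1 * 37^1 * 43^(-1) * 1871^1 * 3391^(-1) 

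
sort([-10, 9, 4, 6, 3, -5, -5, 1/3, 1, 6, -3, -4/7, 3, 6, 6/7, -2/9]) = [-10, -5, -5, -3, -4/7, -2/9, 1/3, 6/7, 1, 3, 3, 4, 6, 6, 6, 9]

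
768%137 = 83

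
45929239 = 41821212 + 4108027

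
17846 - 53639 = -35793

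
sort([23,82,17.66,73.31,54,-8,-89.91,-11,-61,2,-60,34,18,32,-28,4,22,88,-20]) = [-89.91,-61,-60,-28,-20,-11,-8,2,4,17.66,18,22,23,32,34,54,73.31,82,88]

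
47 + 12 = 59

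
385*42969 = 16543065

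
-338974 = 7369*(-46)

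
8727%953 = 150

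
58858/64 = 919 + 21/32 ≈ 919.66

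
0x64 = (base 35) 2u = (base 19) 55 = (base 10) 100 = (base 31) 37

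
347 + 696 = 1043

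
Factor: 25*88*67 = 2^3*5^2*11^1*67^1 = 147400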